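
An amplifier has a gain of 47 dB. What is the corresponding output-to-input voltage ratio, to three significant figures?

Voltage ratio = 10^(dB/20).
10^(47/20) = 10^(2.350) = 224.

224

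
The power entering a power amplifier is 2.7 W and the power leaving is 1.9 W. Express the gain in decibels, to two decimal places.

For a power ratio, dB = 10·log₁₀(P₂/P₁).
10·log₁₀(1.9/2.7) = 10·log₁₀(0.7037) = -1.53 dB.

-1.53 dB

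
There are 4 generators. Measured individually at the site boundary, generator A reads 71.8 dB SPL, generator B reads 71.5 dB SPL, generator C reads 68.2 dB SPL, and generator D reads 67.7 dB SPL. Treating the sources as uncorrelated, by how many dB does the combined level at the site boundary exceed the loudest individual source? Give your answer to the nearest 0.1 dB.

4.4 dB

Incoherent sources sum as intensities:
L_total = 10·log₁₀(10^(71.8/10) + 10^(71.5/10) + 10^(68.2/10) + 10^(67.7/10)) = 76.21 dB SPL.
Excess over the loudest (71.8 dB): 76.21 − 71.8 = 4.4 dB.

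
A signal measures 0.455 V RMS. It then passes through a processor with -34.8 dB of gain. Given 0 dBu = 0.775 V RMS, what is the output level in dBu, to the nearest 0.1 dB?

Input level: 20·log₁₀(0.455/0.775) = -4.63 dBu.
Output: -4.63 − 34.8 = -39.4 dBu.

-39.4 dBu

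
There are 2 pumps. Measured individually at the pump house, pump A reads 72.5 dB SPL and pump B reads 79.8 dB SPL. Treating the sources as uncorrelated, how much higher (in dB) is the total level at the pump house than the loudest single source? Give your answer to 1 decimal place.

Add the sources as powers (linear), then convert back to dB:
L_total = 10·log₁₀(10^(72.5/10) + 10^(79.8/10)) = 80.54 dB SPL.
Excess over the loudest (79.8 dB): 80.54 − 79.8 = 0.7 dB.

0.7 dB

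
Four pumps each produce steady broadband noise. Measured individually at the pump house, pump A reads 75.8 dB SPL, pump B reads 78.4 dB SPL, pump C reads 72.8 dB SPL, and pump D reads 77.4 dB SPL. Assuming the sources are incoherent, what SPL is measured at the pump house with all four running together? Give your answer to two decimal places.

82.58 dB SPL

Add the sources as powers (linear), then convert back to dB:
L_total = 10·log₁₀(10^(75.8/10) + 10^(78.4/10) + 10^(72.8/10) + 10^(77.4/10)) = 10·log₁₀(181200000) = 82.58 dB SPL.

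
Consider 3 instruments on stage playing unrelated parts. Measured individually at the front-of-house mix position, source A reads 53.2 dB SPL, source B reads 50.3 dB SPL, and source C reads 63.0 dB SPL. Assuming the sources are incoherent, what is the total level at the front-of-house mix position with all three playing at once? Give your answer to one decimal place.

63.6 dB SPL

Add the sources as powers (linear), then convert back to dB:
L_total = 10·log₁₀(10^(53.2/10) + 10^(50.3/10) + 10^(63.0/10)) = 10·log₁₀(2311000) = 63.6 dB SPL.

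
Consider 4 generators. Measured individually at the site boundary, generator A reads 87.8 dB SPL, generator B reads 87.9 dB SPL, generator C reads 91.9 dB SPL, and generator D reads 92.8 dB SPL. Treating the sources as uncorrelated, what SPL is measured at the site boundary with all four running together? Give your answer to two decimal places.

Uncorrelated sources add in intensity (power), not in dB.
L_total = 10·log₁₀(10^(87.8/10) + 10^(87.9/10) + 10^(91.9/10) + 10^(92.8/10)) = 10·log₁₀(4673000000) = 96.70 dB SPL.

96.70 dB SPL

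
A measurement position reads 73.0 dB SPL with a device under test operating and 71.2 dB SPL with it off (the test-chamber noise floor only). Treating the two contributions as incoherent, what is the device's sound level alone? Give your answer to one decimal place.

68.3 dB SPL

Subtract intensities: L_src = 10·log₁₀(10^(L_total/10) − 10^(L_bg/10)).
L_src = 10·log₁₀(10^(73.0/10) − 10^(71.2/10)) = 10·log₁₀(6770000) = 68.3 dB SPL.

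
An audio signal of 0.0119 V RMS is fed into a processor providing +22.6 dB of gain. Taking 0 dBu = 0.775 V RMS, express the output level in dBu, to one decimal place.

-13.7 dBu

Input level: 20·log₁₀(0.0119/0.775) = -36.28 dBu.
Output: -36.28 + 22.6 = -13.7 dBu.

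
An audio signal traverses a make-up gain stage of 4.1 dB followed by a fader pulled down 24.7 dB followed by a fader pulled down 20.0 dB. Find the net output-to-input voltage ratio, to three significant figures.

Net gain = 4.1 + (−24.7) + (−20.0) = -40.6 dB.
Voltage ratio = 10^(-40.6/20) = 0.00933.

0.00933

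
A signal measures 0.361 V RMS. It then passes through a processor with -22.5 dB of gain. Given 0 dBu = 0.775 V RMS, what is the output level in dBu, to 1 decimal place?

Input level: 20·log₁₀(0.361/0.775) = -6.64 dBu.
Output: -6.64 − 22.5 = -29.1 dBu.

-29.1 dBu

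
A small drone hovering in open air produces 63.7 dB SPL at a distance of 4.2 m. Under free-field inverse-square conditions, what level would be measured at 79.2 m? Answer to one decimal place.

For a point source in a free field, ΔL = −20·log₁₀(d₂/d₁).
ΔL = −20·log₁₀(79.2/4.2) = -25.51 dB, so L₂ = 63.7 + (-25.51) = 38.2 dB SPL.

38.2 dB SPL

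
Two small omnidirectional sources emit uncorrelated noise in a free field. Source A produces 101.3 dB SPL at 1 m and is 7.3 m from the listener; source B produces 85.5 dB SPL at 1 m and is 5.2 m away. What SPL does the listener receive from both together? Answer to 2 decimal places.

At the listener: L_A = 101.3 − 20·log₁₀(7.3) = 84.034 dB; L_B = 85.5 − 20·log₁₀(5.2) = 71.180 dB.
Combined: 10·log₁₀(10^(84.034/10)+10^(71.180/10)) = 84.25 dB SPL.

84.25 dB SPL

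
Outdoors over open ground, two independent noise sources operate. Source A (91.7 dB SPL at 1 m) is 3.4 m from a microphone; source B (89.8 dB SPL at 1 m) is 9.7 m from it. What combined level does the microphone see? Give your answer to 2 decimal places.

At the listener: L_A = 91.7 − 20·log₁₀(3.4) = 81.070 dB; L_B = 89.8 − 20·log₁₀(9.7) = 70.065 dB.
Combined: 10·log₁₀(10^(81.070/10)+10^(70.065/10)) = 81.40 dB SPL.

81.40 dB SPL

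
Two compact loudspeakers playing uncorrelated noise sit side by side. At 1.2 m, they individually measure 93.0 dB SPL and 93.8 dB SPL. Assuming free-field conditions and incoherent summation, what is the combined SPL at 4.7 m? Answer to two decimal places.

84.57 dB SPL

Combined at 1.2 m: 10·log₁₀(10^(93.0/10)+10^(93.8/10)) = 96.429 dB SPL.
Then apply −20·log₁₀(4.7/1.2) = -11.858 dB → 84.57 dB SPL.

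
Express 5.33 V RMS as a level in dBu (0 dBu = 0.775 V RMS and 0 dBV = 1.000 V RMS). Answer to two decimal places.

dBu = 20·log₁₀(V / 0.775 V).
20·log₁₀(5.33/0.775) = +16.75 dBu.

+16.75 dBu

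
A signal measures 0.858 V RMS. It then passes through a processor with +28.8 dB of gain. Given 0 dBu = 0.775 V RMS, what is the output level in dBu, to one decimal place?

Input level: 20·log₁₀(0.858/0.775) = 0.88 dBu.
Output: 0.88 + 28.8 = +29.7 dBu.

+29.7 dBu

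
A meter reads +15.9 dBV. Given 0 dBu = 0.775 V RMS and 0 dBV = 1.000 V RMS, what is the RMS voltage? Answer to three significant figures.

V = 1.000 V × 10^(+15.9/20).
= 1.000 × 6.237 = 6.24 V.

6.24 V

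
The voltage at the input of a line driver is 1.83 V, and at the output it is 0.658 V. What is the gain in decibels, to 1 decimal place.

-8.9 dB

Voltage is an amplitude quantity, so gain = 20·log₁₀(V_out/V_in).
20·log₁₀(0.658/1.83) = 20·log₁₀(0.3596) = -8.9 dB.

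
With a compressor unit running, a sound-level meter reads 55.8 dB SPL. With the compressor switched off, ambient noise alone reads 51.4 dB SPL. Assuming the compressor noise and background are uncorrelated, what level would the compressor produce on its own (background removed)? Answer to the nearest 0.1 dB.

Background correction is a power subtraction:
L_src = 10·log₁₀(10^(55.8/10) − 10^(51.4/10)) = 10·log₁₀(242200) = 53.8 dB SPL.

53.8 dB SPL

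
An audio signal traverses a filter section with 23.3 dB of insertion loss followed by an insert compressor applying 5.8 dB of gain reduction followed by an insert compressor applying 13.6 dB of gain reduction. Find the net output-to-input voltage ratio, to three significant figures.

0.00733

Net gain = (−23.3) + (−5.8) + (−13.6) = -42.7 dB.
Voltage ratio = 10^(-42.7/20) = 0.00733.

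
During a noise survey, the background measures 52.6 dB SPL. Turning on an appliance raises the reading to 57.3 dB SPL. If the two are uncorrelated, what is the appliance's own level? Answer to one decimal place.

55.5 dB SPL

Background correction is a power subtraction:
L_src = 10·log₁₀(10^(57.3/10) − 10^(52.6/10)) = 10·log₁₀(355100) = 55.5 dB SPL.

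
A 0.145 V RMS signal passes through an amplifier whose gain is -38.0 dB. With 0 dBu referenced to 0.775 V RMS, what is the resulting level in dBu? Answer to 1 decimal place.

Input level: 20·log₁₀(0.145/0.775) = -14.56 dBu.
Output: -14.56 − 38.0 = -52.6 dBu.

-52.6 dBu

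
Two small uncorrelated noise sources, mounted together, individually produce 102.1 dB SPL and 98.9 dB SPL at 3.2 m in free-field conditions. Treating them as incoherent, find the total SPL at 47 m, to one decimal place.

Combined at 3.2 m: 10·log₁₀(10^(102.1/10)+10^(98.9/10)) = 103.80 dB SPL.
Then apply −20·log₁₀(47/3.2) = -23.34 dB → 80.5 dB SPL.

80.5 dB SPL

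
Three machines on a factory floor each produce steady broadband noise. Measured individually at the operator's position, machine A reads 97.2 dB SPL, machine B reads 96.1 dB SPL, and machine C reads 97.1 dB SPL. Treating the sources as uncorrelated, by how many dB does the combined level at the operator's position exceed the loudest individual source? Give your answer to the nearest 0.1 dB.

4.4 dB

Incoherent sources sum as intensities:
L_total = 10·log₁₀(10^(97.2/10) + 10^(96.1/10) + 10^(97.1/10)) = 101.60 dB SPL.
Excess over the loudest (97.2 dB): 101.60 − 97.2 = 4.4 dB.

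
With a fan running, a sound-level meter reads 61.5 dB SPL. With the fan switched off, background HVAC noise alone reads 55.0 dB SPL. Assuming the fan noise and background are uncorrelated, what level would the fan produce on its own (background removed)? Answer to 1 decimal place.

Subtract intensities: L_src = 10·log₁₀(10^(L_total/10) − 10^(L_bg/10)).
L_src = 10·log₁₀(10^(61.5/10) − 10^(55.0/10)) = 10·log₁₀(1096000) = 60.4 dB SPL.

60.4 dB SPL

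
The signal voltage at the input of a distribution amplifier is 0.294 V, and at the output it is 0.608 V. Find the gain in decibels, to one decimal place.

For a voltage ratio, dB = 20·log₁₀(V₂/V₁).
20·log₁₀(0.608/0.294) = 20·log₁₀(2.068) = 6.3 dB.

6.3 dB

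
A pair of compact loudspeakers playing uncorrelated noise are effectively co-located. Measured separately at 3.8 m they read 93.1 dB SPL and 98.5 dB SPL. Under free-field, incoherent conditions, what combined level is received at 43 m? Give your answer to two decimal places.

Combined at 3.8 m: 10·log₁₀(10^(93.1/10)+10^(98.5/10)) = 99.601 dB SPL.
Then apply −20·log₁₀(43/3.8) = -21.074 dB → 78.53 dB SPL.

78.53 dB SPL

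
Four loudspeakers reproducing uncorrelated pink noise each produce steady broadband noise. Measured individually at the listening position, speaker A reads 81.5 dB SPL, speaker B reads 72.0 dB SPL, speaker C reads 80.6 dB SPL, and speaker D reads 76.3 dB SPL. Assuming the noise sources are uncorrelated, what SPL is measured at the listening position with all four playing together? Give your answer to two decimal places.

84.98 dB SPL

Incoherent sources sum as intensities:
L_total = 10·log₁₀(10^(81.5/10) + 10^(72.0/10) + 10^(80.6/10) + 10^(76.3/10)) = 10·log₁₀(314600000) = 84.98 dB SPL.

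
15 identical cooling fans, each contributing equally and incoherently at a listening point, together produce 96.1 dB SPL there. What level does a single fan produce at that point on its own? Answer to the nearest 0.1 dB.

84.3 dB SPL

15 equal incoherent sources add 10·log₁₀(15) = 11.76 dB over one source.
L_one = 96.1 − 11.76 = 84.3 dB SPL.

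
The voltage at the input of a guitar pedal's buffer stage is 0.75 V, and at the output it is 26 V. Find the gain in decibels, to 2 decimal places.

For a voltage ratio, dB = 20·log₁₀(V₂/V₁).
20·log₁₀(26/0.75) = 20·log₁₀(34.67) = 30.80 dB.

30.80 dB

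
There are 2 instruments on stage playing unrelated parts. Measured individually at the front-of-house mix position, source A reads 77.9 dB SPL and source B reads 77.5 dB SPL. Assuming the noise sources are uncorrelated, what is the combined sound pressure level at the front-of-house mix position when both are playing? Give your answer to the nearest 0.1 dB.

Add the sources as powers (linear), then convert back to dB:
L_total = 10·log₁₀(10^(77.9/10) + 10^(77.5/10)) = 10·log₁₀(117900000) = 80.7 dB SPL.

80.7 dB SPL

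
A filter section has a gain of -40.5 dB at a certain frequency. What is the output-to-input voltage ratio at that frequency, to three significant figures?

0.00944

Voltage ratio = 10^(dB/20).
10^(-40.5/20) = 10^(-2.025) = 0.00944.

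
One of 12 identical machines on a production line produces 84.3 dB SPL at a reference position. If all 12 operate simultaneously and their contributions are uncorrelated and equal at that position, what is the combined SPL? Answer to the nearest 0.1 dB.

95.1 dB SPL

12 equal incoherent sources raise the level by 10·log₁₀(12) = 10.79 dB.
L_total = 84.3 + 10.79 = 95.1 dB SPL.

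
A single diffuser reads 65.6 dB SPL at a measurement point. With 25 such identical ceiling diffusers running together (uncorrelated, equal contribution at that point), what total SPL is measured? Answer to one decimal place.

79.6 dB SPL

25 equal incoherent sources raise the level by 10·log₁₀(25) = 13.98 dB.
L_total = 65.6 + 13.98 = 79.6 dB SPL.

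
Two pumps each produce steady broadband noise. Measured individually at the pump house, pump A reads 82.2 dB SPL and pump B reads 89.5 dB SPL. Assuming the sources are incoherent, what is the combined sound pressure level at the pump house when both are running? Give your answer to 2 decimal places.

Uncorrelated sources add in intensity (power), not in dB.
L_total = 10·log₁₀(10^(82.2/10) + 10^(89.5/10)) = 10·log₁₀(1057000000) = 90.24 dB SPL.

90.24 dB SPL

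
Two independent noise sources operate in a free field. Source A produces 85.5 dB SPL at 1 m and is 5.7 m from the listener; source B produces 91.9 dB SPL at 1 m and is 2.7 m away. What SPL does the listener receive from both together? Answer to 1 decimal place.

83.5 dB SPL

At the listener: L_A = 85.5 − 20·log₁₀(5.7) = 70.38 dB; L_B = 91.9 − 20·log₁₀(2.7) = 83.27 dB.
Combined: 10·log₁₀(10^(70.38/10)+10^(83.27/10)) = 83.5 dB SPL.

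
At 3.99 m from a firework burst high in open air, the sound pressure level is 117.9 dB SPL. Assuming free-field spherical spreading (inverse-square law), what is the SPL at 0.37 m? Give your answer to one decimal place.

Free-field point source: level drops by 20·log₁₀ of the distance ratio.
ΔL = −20·log₁₀(0.37/3.99) = 20.66 dB, so L₂ = 117.9 + (20.66) = 138.6 dB SPL.

138.6 dB SPL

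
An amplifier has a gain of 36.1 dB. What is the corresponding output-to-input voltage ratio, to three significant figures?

Voltage ratio = 10^(dB/20).
10^(36.1/20) = 10^(1.805) = 63.8.

63.8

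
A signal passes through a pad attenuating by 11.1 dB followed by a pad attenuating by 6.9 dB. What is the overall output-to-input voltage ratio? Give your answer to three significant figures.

Net gain = (−11.1) + (−6.9) = -18.0 dB.
Voltage ratio = 10^(-18.0/20) = 0.126.

0.126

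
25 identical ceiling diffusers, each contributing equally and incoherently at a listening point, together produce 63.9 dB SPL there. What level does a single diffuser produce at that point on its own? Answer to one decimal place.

49.9 dB SPL

25 equal incoherent sources add 10·log₁₀(25) = 13.98 dB over one source.
L_one = 63.9 − 13.98 = 49.9 dB SPL.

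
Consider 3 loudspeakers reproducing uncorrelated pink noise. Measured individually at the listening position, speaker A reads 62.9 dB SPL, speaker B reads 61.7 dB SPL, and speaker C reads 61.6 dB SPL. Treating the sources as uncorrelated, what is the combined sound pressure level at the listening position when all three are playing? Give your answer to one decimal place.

Incoherent sources sum as intensities:
L_total = 10·log₁₀(10^(62.9/10) + 10^(61.7/10) + 10^(61.6/10)) = 10·log₁₀(4874000) = 66.9 dB SPL.

66.9 dB SPL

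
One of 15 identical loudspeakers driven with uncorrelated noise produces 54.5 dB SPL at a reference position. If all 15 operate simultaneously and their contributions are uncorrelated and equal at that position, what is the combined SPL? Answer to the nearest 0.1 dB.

15 equal incoherent sources raise the level by 10·log₁₀(15) = 11.76 dB.
L_total = 54.5 + 11.76 = 66.3 dB SPL.

66.3 dB SPL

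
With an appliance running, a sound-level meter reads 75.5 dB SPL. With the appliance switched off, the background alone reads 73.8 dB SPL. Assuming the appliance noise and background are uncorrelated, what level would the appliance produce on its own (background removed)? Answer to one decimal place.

70.6 dB SPL

Background correction is a power subtraction:
L_src = 10·log₁₀(10^(75.5/10) − 10^(73.8/10)) = 10·log₁₀(11490000) = 70.6 dB SPL.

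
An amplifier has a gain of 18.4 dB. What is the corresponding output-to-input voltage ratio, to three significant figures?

Voltage ratio = 10^(dB/20).
10^(18.4/20) = 10^(0.9200) = 8.32.

8.32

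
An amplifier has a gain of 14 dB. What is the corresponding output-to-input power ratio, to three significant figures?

25.1

Power ratio = 10^(dB/10).
10^(14/10) = 10^(1.400) = 25.1.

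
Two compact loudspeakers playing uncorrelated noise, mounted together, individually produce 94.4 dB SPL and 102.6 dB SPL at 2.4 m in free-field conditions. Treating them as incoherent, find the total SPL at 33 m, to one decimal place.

80.4 dB SPL

Combined at 2.4 m: 10·log₁₀(10^(94.4/10)+10^(102.6/10)) = 103.21 dB SPL.
Then apply −20·log₁₀(33/2.4) = -22.77 dB → 80.4 dB SPL.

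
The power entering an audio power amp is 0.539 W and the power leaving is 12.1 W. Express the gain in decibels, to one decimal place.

13.5 dB

For a power ratio, dB = 10·log₁₀(P₂/P₁).
10·log₁₀(12.1/0.539) = 10·log₁₀(22.45) = 13.5 dB.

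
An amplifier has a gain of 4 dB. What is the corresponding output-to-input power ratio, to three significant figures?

Power ratio = 10^(dB/10).
10^(4/10) = 10^(0.4000) = 2.51.

2.51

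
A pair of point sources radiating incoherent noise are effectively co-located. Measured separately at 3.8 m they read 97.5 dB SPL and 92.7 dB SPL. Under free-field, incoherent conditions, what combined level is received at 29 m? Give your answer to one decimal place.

Combined at 3.8 m: 10·log₁₀(10^(97.5/10)+10^(92.7/10)) = 98.74 dB SPL.
Then apply −20·log₁₀(29/3.8) = -17.65 dB → 81.1 dB SPL.

81.1 dB SPL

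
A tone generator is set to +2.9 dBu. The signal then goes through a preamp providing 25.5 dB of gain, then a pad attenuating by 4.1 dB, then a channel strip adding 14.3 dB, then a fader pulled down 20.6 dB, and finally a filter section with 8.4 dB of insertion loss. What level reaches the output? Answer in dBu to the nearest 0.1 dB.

Cascaded gains and losses add directly in dB.
+2.9 + 25.5 − 4.1 + 14.3 − 20.6 − 8.4 = +9.6 dBu.

+9.6 dBu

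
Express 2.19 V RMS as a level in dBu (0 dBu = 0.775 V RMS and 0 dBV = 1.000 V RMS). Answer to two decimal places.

+9.02 dBu

dBu = 20·log₁₀(V / 0.775 V).
20·log₁₀(2.19/0.775) = +9.02 dBu.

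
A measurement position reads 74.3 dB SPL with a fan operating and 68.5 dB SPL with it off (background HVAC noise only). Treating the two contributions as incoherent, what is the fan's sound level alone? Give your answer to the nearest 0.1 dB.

Background correction is a power subtraction:
L_src = 10·log₁₀(10^(74.3/10) − 10^(68.5/10)) = 10·log₁₀(19840000) = 73.0 dB SPL.

73.0 dB SPL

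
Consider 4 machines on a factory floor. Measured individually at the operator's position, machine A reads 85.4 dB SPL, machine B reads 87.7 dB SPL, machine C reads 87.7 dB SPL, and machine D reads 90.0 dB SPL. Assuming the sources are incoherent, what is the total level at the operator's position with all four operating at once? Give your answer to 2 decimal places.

Add the sources as powers (linear), then convert back to dB:
L_total = 10·log₁₀(10^(85.4/10) + 10^(87.7/10) + 10^(87.7/10) + 10^(90.0/10)) = 10·log₁₀(2524000000) = 94.02 dB SPL.

94.02 dB SPL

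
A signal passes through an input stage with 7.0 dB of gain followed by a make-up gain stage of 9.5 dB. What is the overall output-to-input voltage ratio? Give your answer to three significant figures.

6.68

Net gain = 7.0 + 9.5 = 16.5 dB.
Voltage ratio = 10^(16.5/20) = 6.68.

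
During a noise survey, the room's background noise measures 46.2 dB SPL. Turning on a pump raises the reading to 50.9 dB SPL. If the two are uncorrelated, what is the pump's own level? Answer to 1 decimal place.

49.1 dB SPL

Background correction is a power subtraction:
L_src = 10·log₁₀(10^(50.9/10) − 10^(46.2/10)) = 10·log₁₀(81340) = 49.1 dB SPL.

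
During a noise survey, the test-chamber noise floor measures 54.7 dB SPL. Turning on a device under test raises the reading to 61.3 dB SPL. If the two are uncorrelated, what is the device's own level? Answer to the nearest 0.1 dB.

Subtract intensities: L_src = 10·log₁₀(10^(L_total/10) − 10^(L_bg/10)).
L_src = 10·log₁₀(10^(61.3/10) − 10^(54.7/10)) = 10·log₁₀(1054000) = 60.2 dB SPL.

60.2 dB SPL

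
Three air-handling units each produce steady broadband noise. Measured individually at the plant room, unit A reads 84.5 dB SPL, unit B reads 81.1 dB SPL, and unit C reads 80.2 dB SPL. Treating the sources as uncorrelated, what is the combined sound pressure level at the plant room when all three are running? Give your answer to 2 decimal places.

Uncorrelated sources add in intensity (power), not in dB.
L_total = 10·log₁₀(10^(84.5/10) + 10^(81.1/10) + 10^(80.2/10)) = 10·log₁₀(515400000) = 87.12 dB SPL.

87.12 dB SPL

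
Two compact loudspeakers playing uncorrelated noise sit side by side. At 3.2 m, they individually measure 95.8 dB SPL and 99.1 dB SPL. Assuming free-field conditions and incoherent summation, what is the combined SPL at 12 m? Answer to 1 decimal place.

Combined at 3.2 m: 10·log₁₀(10^(95.8/10)+10^(99.1/10)) = 100.77 dB SPL.
Then apply −20·log₁₀(12/3.2) = -11.48 dB → 89.3 dB SPL.

89.3 dB SPL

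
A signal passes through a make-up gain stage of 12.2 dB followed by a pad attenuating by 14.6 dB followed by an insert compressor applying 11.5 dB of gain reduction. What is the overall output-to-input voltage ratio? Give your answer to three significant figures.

0.202

Net gain = 12.2 + (−14.6) + (−11.5) = -13.9 dB.
Voltage ratio = 10^(-13.9/20) = 0.202.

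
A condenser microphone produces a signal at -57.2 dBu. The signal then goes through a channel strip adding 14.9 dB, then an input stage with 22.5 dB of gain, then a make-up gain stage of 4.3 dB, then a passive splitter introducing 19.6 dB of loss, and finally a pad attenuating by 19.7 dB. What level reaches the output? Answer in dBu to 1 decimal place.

Gain stages sum in dB:
-57.2 + 14.9 + 22.5 + 4.3 − 19.6 − 19.7 = -54.8 dBu.

-54.8 dBu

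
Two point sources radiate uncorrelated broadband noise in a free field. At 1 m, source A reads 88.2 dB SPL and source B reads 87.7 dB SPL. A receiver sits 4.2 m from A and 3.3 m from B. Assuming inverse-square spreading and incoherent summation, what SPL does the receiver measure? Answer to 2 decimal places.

At the listener: L_A = 88.2 − 20·log₁₀(4.2) = 75.735 dB; L_B = 87.7 − 20·log₁₀(3.3) = 77.330 dB.
Combined: 10·log₁₀(10^(75.735/10)+10^(77.330/10)) = 79.62 dB SPL.

79.62 dB SPL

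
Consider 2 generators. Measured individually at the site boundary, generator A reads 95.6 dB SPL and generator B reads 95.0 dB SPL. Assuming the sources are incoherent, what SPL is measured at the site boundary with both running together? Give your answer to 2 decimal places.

98.32 dB SPL

Add the sources as powers (linear), then convert back to dB:
L_total = 10·log₁₀(10^(95.6/10) + 10^(95.0/10)) = 10·log₁₀(6793000000) = 98.32 dB SPL.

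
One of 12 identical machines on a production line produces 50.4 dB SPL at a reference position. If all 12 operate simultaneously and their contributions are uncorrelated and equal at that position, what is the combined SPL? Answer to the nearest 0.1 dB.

12 equal incoherent sources raise the level by 10·log₁₀(12) = 10.79 dB.
L_total = 50.4 + 10.79 = 61.2 dB SPL.

61.2 dB SPL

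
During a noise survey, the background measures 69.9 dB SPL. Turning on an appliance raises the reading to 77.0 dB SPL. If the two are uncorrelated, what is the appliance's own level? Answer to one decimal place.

Subtract intensities: L_src = 10·log₁₀(10^(L_total/10) − 10^(L_bg/10)).
L_src = 10·log₁₀(10^(77.0/10) − 10^(69.9/10)) = 10·log₁₀(40350000) = 76.1 dB SPL.

76.1 dB SPL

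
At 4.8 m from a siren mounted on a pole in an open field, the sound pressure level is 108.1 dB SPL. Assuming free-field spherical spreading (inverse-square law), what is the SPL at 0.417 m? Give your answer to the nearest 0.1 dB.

For a point source in a free field, ΔL = −20·log₁₀(d₂/d₁).
ΔL = −20·log₁₀(0.417/4.8) = 21.22 dB, so L₂ = 108.1 + (21.22) = 129.3 dB SPL.

129.3 dB SPL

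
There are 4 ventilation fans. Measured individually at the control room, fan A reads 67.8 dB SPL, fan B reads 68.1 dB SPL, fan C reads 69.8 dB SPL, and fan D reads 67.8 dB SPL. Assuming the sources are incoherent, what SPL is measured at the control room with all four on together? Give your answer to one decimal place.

Add the sources as powers (linear), then convert back to dB:
L_total = 10·log₁₀(10^(67.8/10) + 10^(68.1/10) + 10^(69.8/10) + 10^(67.8/10)) = 10·log₁₀(28060000) = 74.5 dB SPL.

74.5 dB SPL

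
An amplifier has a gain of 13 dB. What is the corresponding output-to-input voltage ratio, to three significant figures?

Voltage ratio = 10^(dB/20).
10^(13/20) = 10^(0.6500) = 4.47.

4.47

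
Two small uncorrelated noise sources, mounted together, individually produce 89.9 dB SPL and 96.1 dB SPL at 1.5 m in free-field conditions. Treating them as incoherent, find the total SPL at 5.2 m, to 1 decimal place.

86.2 dB SPL

Combined at 1.5 m: 10·log₁₀(10^(89.9/10)+10^(96.1/10)) = 97.03 dB SPL.
Then apply −20·log₁₀(5.2/1.5) = -10.80 dB → 86.2 dB SPL.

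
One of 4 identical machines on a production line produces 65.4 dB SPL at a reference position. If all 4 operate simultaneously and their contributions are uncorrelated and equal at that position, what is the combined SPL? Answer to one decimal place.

71.4 dB SPL

4 equal incoherent sources raise the level by 10·log₁₀(4) = 6.02 dB.
L_total = 65.4 + 6.02 = 71.4 dB SPL.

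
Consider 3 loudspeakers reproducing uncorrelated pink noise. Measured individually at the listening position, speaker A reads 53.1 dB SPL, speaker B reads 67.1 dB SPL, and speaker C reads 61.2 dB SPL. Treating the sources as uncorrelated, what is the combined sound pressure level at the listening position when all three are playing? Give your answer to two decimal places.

Add the sources as powers (linear), then convert back to dB:
L_total = 10·log₁₀(10^(53.1/10) + 10^(67.1/10) + 10^(61.2/10)) = 10·log₁₀(6651000) = 68.23 dB SPL.

68.23 dB SPL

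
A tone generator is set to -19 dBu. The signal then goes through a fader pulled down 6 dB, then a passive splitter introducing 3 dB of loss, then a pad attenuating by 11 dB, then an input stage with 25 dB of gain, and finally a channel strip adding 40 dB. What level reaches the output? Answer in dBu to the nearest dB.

+26 dBu

Gain stages sum in dB:
-19 − 6 − 3 − 11 + 25 + 40 = +26 dBu.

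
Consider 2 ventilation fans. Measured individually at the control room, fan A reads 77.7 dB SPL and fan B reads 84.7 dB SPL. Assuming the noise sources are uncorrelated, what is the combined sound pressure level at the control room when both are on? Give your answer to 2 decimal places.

85.49 dB SPL

Incoherent sources sum as intensities:
L_total = 10·log₁₀(10^(77.7/10) + 10^(84.7/10)) = 10·log₁₀(354000000) = 85.49 dB SPL.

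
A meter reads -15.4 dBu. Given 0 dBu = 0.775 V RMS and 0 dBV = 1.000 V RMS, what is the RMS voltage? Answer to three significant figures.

V = 0.775 V × 10^(-15.4/20).
= 0.775 × 0.1698 = 0.132 V.

0.132 V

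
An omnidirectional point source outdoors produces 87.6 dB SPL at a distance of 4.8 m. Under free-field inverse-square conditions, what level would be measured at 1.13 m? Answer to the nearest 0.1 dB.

100.2 dB SPL

For a point source in a free field, ΔL = −20·log₁₀(d₂/d₁).
ΔL = −20·log₁₀(1.13/4.8) = 12.56 dB, so L₂ = 87.6 + (12.56) = 100.2 dB SPL.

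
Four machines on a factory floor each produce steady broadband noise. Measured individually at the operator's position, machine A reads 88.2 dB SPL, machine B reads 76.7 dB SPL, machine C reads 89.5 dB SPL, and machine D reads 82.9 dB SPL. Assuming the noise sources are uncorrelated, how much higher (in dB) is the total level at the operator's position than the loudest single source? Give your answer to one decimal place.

3.0 dB

Add the sources as powers (linear), then convert back to dB:
L_total = 10·log₁₀(10^(88.2/10) + 10^(76.7/10) + 10^(89.5/10) + 10^(82.9/10)) = 92.54 dB SPL.
Excess over the loudest (89.5 dB): 92.54 − 89.5 = 3.0 dB.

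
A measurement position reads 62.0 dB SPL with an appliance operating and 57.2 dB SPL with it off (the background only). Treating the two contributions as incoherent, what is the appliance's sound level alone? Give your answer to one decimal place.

60.3 dB SPL

Subtract intensities: L_src = 10·log₁₀(10^(L_total/10) − 10^(L_bg/10)).
L_src = 10·log₁₀(10^(62.0/10) − 10^(57.2/10)) = 10·log₁₀(1060000) = 60.3 dB SPL.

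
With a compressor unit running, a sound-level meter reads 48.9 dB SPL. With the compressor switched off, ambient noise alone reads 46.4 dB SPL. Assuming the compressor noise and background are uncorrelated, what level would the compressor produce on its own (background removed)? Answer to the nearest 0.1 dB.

45.3 dB SPL

Subtract intensities: L_src = 10·log₁₀(10^(L_total/10) − 10^(L_bg/10)).
L_src = 10·log₁₀(10^(48.9/10) − 10^(46.4/10)) = 10·log₁₀(33970) = 45.3 dB SPL.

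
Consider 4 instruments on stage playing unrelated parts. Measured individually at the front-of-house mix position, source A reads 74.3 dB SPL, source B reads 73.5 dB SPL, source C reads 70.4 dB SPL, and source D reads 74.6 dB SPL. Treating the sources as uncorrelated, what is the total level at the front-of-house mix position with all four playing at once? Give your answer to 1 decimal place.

Incoherent sources sum as intensities:
L_total = 10·log₁₀(10^(74.3/10) + 10^(73.5/10) + 10^(70.4/10) + 10^(74.6/10)) = 10·log₁₀(89110000) = 79.5 dB SPL.

79.5 dB SPL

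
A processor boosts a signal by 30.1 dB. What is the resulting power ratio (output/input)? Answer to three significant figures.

1020

Power ratio = 10^(dB/10).
10^(30.1/10) = 10^(3.010) = 1020.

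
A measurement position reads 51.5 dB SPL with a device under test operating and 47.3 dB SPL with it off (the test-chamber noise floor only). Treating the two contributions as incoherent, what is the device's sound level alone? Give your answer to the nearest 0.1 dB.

49.4 dB SPL

Background correction is a power subtraction:
L_src = 10·log₁₀(10^(51.5/10) − 10^(47.3/10)) = 10·log₁₀(87550) = 49.4 dB SPL.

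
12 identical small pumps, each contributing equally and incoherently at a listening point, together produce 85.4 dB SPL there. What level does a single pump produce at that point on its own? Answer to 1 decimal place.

74.6 dB SPL

12 equal incoherent sources add 10·log₁₀(12) = 10.79 dB over one source.
L_one = 85.4 − 10.79 = 74.6 dB SPL.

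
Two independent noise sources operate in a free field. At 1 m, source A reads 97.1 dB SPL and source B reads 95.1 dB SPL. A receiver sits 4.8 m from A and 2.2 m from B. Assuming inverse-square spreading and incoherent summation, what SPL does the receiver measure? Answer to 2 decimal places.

89.50 dB SPL

At the listener: L_A = 97.1 − 20·log₁₀(4.8) = 83.475 dB; L_B = 95.1 − 20·log₁₀(2.2) = 88.252 dB.
Combined: 10·log₁₀(10^(83.475/10)+10^(88.252/10)) = 89.50 dB SPL.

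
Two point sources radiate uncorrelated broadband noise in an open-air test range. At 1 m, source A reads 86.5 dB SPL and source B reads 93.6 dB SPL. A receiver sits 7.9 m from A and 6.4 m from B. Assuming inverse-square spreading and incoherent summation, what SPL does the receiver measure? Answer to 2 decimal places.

78.00 dB SPL

At the listener: L_A = 86.5 − 20·log₁₀(7.9) = 68.547 dB; L_B = 93.6 − 20·log₁₀(6.4) = 77.476 dB.
Combined: 10·log₁₀(10^(68.547/10)+10^(77.476/10)) = 78.00 dB SPL.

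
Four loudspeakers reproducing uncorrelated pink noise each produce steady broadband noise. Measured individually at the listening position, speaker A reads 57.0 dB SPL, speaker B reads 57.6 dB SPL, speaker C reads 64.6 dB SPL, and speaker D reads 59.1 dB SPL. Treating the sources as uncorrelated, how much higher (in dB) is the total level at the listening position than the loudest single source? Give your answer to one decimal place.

Add the sources as powers (linear), then convert back to dB:
L_total = 10·log₁₀(10^(57.0/10) + 10^(57.6/10) + 10^(64.6/10) + 10^(59.1/10)) = 66.79 dB SPL.
Excess over the loudest (64.6 dB): 66.79 − 64.6 = 2.2 dB.

2.2 dB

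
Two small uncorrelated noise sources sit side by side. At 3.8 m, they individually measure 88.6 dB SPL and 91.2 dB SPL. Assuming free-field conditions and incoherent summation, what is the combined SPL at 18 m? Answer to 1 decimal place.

Combined at 3.8 m: 10·log₁₀(10^(88.6/10)+10^(91.2/10)) = 93.10 dB SPL.
Then apply −20·log₁₀(18/3.8) = -13.51 dB → 79.6 dB SPL.

79.6 dB SPL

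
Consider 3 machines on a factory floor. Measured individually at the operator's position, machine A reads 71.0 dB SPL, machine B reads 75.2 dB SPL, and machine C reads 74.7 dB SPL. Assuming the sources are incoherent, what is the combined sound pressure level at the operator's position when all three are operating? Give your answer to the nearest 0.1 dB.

78.8 dB SPL

Add the sources as powers (linear), then convert back to dB:
L_total = 10·log₁₀(10^(71.0/10) + 10^(75.2/10) + 10^(74.7/10)) = 10·log₁₀(75210000) = 78.8 dB SPL.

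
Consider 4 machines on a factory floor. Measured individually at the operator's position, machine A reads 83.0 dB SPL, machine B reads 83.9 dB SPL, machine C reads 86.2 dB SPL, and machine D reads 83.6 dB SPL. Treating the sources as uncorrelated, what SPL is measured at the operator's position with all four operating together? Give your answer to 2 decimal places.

Uncorrelated sources add in intensity (power), not in dB.
L_total = 10·log₁₀(10^(83.0/10) + 10^(83.9/10) + 10^(86.2/10) + 10^(83.6/10)) = 10·log₁₀(1091000000) = 90.38 dB SPL.

90.38 dB SPL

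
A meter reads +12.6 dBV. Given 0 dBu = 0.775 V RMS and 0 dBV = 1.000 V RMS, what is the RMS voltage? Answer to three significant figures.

V = 1.000 V × 10^(+12.6/20).
= 1.000 × 4.266 = 4.27 V.

4.27 V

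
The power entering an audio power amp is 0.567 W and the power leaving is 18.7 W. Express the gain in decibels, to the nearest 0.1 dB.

15.2 dB

Power is a power quantity, so gain = 10·log₁₀(P_out/P_in).
10·log₁₀(18.7/0.567) = 10·log₁₀(32.98) = 15.2 dB.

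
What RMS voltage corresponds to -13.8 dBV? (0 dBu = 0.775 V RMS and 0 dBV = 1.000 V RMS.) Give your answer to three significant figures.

V = 1.000 V × 10^(-13.8/20).
= 1.000 × 0.2042 = 0.204 V.

0.204 V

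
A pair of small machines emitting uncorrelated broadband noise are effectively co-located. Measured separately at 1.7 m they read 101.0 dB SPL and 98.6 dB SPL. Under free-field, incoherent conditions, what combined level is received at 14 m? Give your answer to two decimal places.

84.66 dB SPL

Combined at 1.7 m: 10·log₁₀(10^(101.0/10)+10^(98.6/10)) = 102.974 dB SPL.
Then apply −20·log₁₀(14/1.7) = -18.314 dB → 84.66 dB SPL.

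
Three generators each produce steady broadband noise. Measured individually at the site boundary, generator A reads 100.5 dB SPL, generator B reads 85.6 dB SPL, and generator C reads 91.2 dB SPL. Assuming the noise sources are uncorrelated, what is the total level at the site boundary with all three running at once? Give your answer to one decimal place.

101.1 dB SPL

Incoherent sources sum as intensities:
L_total = 10·log₁₀(10^(100.5/10) + 10^(85.6/10) + 10^(91.2/10)) = 10·log₁₀(12902000000) = 101.1 dB SPL.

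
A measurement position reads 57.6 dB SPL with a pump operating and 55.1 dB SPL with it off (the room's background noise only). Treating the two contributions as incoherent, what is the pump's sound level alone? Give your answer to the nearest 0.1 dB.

Remove the background by subtracting linear intensities:
L_src = 10·log₁₀(10^(57.6/10) − 10^(55.1/10)) = 10·log₁₀(251800) = 54.0 dB SPL.

54.0 dB SPL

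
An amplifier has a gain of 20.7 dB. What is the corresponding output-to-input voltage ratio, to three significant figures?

10.8

Voltage ratio = 10^(dB/20).
10^(20.7/20) = 10^(1.035) = 10.8.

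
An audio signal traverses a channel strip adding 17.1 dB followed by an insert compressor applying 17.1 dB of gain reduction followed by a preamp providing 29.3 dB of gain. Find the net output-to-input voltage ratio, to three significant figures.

Net gain = 17.1 + (−17.1) + 29.3 = 29.3 dB.
Voltage ratio = 10^(29.3/20) = 29.2.

29.2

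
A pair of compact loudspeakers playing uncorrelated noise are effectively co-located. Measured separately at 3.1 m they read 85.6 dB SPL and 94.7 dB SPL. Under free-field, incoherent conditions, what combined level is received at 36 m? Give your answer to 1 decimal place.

73.9 dB SPL

Combined at 3.1 m: 10·log₁₀(10^(85.6/10)+10^(94.7/10)) = 95.20 dB SPL.
Then apply −20·log₁₀(36/3.1) = -21.30 dB → 73.9 dB SPL.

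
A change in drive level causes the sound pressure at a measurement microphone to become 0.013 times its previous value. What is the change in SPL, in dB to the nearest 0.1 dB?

-37.7 dB

Sound pressure is an amplitude quantity: ΔL = 20·log₁₀(p₂/p₁).
20·log₁₀(0.013) = -37.7 dB.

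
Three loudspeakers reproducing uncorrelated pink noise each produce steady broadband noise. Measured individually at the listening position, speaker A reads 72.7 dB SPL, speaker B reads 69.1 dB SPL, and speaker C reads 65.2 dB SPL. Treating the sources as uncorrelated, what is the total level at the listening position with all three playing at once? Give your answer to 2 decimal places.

74.78 dB SPL

Incoherent sources sum as intensities:
L_total = 10·log₁₀(10^(72.7/10) + 10^(69.1/10) + 10^(65.2/10)) = 10·log₁₀(30060000) = 74.78 dB SPL.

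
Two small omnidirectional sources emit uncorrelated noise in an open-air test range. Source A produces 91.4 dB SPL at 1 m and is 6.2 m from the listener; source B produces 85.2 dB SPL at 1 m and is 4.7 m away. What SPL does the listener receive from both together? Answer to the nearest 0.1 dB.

At the listener: L_A = 91.4 − 20·log₁₀(6.2) = 75.55 dB; L_B = 85.2 − 20·log₁₀(4.7) = 71.76 dB.
Combined: 10·log₁₀(10^(75.55/10)+10^(71.76/10)) = 77.1 dB SPL.

77.1 dB SPL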